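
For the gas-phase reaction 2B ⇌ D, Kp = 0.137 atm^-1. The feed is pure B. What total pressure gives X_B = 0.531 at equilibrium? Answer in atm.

P = 6.47 atm

Let X = conversion of B (basis 1 mol B); extent of reaction ξ = 0.5X.
At extent ξ: n_B = 1 − X; n_D = 0.5X.
Summing: n_T = 1 − 0.5X.
Kp = p_D / (p_B^2) with p_i = (n_i/n_T)·P.
At X = 0.531: the mole-fraction product g(X) = Π y_i^ν_i = 0.8866. Since Kp = g(X)·P^{-1}, P = (g/Kp)^(1/1) = (0.8866/0.137)^(1/1) = 6.47 atm.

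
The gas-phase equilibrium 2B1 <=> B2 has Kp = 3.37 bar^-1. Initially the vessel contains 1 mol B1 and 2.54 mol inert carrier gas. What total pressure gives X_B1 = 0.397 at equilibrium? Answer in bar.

P = 0.541 bar

Take 1 mol B1 as basis and let X be its fractional conversion, so ξ = 0.5X.
Moles: n_B1 = 1 − X; n_B2 = 0.5X; n_I = 2.54 (inert).
Total moles n_T = 3.54 − 0.5X.
Kp = p_B2 / (p_B1^2) with p_i = (n_i/n_T)·P.
At X = 0.397: the mole-fraction product g(X) = Π y_i^ν_i = 1.824. Since Kp = g(X)·P^{-1}, P = (g/Kp)^(1/1) = (1.824/3.37)^(1/1) = 0.541 bar.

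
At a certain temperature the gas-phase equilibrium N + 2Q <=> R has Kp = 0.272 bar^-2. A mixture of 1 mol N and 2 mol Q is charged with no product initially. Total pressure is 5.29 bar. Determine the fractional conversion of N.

Take 1 mol N as basis and let X be its fractional conversion, so ξ = X.
At extent ξ: n_N = 1 − X; n_Q = 2 − 2X; n_R = X.
n_T = Σnᵢ = 3 − 2X.
y_i = n_i/n_T, p_i = y_i·P. Kp = p_R / (p_N p_Q^2).
Setting this equal to 0.272 bar^-2 and taking the physical root (0 < X < 1) gives X = 0.600.

X = 0.600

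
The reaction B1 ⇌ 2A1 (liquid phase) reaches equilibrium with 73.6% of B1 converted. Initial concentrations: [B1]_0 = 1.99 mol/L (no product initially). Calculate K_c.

K_c = 16.3 mol/L

Let X = conversion of B1.
Concentrations: [B1] = 1.99 − 1.99X; [A1] = 3.98X.
At X = 0.736: [B1] = 0.525, [A1] = 2.93.
K_c = [A1]^2 / ([B1]) = 16.3 mol/L.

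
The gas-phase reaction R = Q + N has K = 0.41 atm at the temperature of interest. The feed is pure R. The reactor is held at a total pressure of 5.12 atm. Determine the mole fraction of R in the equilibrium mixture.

Take 1 mol R as basis and let X be its fractional conversion, so ξ = X.
At extent ξ: n_R = 1 − X; n_Q = X; n_N = X.
Summing: n_T = 1 + X.
y_i = n_i/n_T, p_i = y_i·P. K = p_Q p_N / (p_R).
Setting this equal to 0.41 atm and taking the physical root (0 < X < 1) gives X = 0.272.
Then n_R = 0.728, n_T = 1.27, so y_R = 0.572.

y_R = 0.572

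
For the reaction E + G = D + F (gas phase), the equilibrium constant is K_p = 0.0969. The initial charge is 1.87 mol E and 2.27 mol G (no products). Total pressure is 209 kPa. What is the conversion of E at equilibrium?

X = 0.261

Basis: 1.87 mol E initially; let X = conversion of E. Extent ξ = 1.87X.
Moles: n_E = 1.87 − 1.87X; n_G = 2.27 − 1.87X; n_D = 1.87X; n_F = 1.87X.
Total moles n_T = 4.14 (Δν = 0, constant).
With p_i = (n_i/n_T)P, K_p = p_D p_F / (p_E p_G).
Setting this equal to 0.0969 and taking the physical root (0 < X < 1) gives X = 0.261.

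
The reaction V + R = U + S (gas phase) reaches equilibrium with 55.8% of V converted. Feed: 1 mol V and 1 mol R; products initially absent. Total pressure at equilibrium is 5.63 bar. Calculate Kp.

Basis: 1 mol V initially; let X = conversion of V. Extent ξ = X.
At extent ξ: n_V = 1 − X; n_R = 1 − X; n_U = X; n_S = X.
Since Δν = 0, n_T = 2 throughout.
At X = 0.558: n_V = 0.442, n_R = 0.442, n_U = 0.558, n_S = 0.558, n_T = 2.
p_i = (n_i/n_T)·P. Kp = p_U p_S / (p_V p_R) = 1.59.

Kp = 1.59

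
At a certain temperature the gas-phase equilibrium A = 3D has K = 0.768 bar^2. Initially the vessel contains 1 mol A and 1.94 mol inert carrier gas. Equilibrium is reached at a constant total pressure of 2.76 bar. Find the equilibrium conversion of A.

X = 0.319

Take 1 mol A as basis and let X be its fractional conversion, so ξ = X.
At extent ξ: n_A = 1 − X; n_D = 3X; n_I = 1.94 (inert).
Summing: n_T = 2.94 + 2X.
y_i = n_i/n_T, p_i = y_i·P. K = p_D^3 / (p_A).
Setting this equal to 0.768 bar^2 and taking the physical root (0 < X < 1) gives X = 0.319.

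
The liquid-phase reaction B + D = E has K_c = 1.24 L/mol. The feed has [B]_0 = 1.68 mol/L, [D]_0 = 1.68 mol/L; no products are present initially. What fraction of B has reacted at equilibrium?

X = 0.507

Let X = conversion of B; extent ξ = 1.68·X mol/L.
Concentrations: [B] = 1.68 − 1.68X; [D] = 1.68 − 1.68X; [E] = 1.68X.
K_c = [E] / ([B] [D]).
Solving K_c = 1.24 for X ∈ (0,1): X = 0.507.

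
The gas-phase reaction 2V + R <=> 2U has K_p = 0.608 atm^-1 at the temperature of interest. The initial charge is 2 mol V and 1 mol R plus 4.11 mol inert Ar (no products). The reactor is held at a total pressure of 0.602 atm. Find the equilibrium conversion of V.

X = 0.173

Take 2 mol V as basis and let X be its fractional conversion, so ξ = X.
Moles: n_V = 2 − 2X; n_R = 1 − X; n_U = 2X; n_I = 4.11 (inert).
Total moles n_T = 7.11 − X.
With p_i = (n_i/n_T)P, K_p = p_U^2 / (p_V^2 p_R).
Setting this equal to 0.608 atm^-1 and taking the physical root (0 < X < 1) gives X = 0.173.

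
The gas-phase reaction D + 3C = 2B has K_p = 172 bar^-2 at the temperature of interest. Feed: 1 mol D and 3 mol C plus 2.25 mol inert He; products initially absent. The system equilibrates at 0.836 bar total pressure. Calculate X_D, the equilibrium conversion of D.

X = 0.662

Basis: 1 mol D initially; let X = conversion of D. Extent ξ = X.
Species balance: n_D = 1 − X; n_C = 3 − 3X; n_B = 2X; n_I = 2.25 (inert).
n_T = Σnᵢ = 6.25 − 2X.
y_i = n_i/n_T, p_i = y_i·P. K_p = p_B^2 / (p_D p_C^3).
Substituting and setting equal to 172 bar^-2 gives a polynomial in X; the root in (0,1) is X = 0.662.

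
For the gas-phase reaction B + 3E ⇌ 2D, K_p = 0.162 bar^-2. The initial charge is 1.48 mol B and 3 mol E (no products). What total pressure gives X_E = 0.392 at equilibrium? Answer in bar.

P = 2.8 bar

Let X = conversion of E (basis 3 mol E); extent of reaction ξ = X.
Mole table: n_B = 1.48 − X; n_E = 3 − 3X; n_D = 2X.
Summing: n_T = 4.48 − 2X.
K_p = p_D^2 / (p_B p_E^3) with p_i = (n_i/n_T)·P.
At X = 0.392: the mole-fraction product g(X) = Π y_i^ν_i = 1.272. Since K_p = g(X)·P^{-2}, P = (g/K_p)^(1/2) = (1.272/0.162)^(1/2) = 2.8 bar.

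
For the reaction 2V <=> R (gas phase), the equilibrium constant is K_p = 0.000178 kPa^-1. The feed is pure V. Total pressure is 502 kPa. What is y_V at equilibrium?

y_V = 0.924

Basis: 1 mol V initially; let X = conversion of V. Extent ξ = 0.5X.
Mole table: n_V = 1 − X; n_R = 0.5X.
n_T = Σnᵢ = 1 − 0.5X.
y_i = n_i/n_T, p_i = y_i·P. K_p = p_R / (p_V^2).
Substituting and setting equal to 0.000178 kPa^-1 gives a polynomial in X; the root in (0,1) is X = 0.142.
Then n_V = 0.858, n_T = 0.929, so y_V = 0.924.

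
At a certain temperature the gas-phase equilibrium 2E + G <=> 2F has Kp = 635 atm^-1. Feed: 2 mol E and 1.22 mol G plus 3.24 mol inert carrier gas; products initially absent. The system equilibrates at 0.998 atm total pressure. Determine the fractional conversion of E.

Take 2 mol E as basis and let X be its fractional conversion, so ξ = X.
At extent ξ: n_E = 2 − 2X; n_G = 1.22 − X; n_F = 2X; n_I = 3.24 (inert).
n_T = Σnᵢ = 6.46 − X.
y_i = n_i/n_T, p_i = y_i·P. Kp = p_F^2 / (p_E^2 p_G).
This yields a degree-3 equation in X; solving on (0,1), X = 0.864.

X = 0.864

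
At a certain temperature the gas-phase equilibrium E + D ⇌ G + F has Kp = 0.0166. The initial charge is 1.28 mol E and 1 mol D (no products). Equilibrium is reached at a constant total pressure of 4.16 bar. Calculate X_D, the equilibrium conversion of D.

X = 0.129

Let X = conversion of D (basis 1 mol D); extent of reaction ξ = X.
Mole table: n_E = 1.28 − X; n_D = 1 − X; n_G = X; n_F = X.
n_T stays at 2.28 (no change in mole number).
Mole fractions y_i = n_i/n_T; Kp = p_G p_F / (p_E p_D) with p_i = y_i·P.
Setting this equal to 0.0166 and taking the physical root (0 < X < 1) gives X = 0.129.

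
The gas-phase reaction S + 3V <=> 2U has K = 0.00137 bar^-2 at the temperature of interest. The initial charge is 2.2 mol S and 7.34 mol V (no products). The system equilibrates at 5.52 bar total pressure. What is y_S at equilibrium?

Basis: 2.2 mol S initially; let X = conversion of S. Extent ξ = 2.2X.
At extent ξ: n_S = 2.2 − 2.2X; n_V = 7.34 − 6.6X; n_U = 4.4X.
Summing: n_T = 9.54 − 4.4X.
With p_i = (n_i/n_T)P, K = p_U^2 / (p_S p_V^3).
This yields a degree-4 equation in X; solving on (0,1), X = 0.120.
Then n_S = 1.94, n_T = 9.01, so y_S = 0.215.

y_S = 0.215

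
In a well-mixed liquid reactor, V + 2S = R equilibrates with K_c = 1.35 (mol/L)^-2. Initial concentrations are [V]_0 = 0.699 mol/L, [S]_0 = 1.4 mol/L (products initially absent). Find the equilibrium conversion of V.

Let X = conversion of V; extent ξ = 0.699·X mol/L.
Concentrations: [V] = 0.699 − 0.699X; [S] = 1.4 − 1.4X; [R] = 0.699X.
K_c = [R] / ([V] [S]^2).
Equating to 1.35 (mol/L)^-2: the physical root is X = 0.447.

X = 0.447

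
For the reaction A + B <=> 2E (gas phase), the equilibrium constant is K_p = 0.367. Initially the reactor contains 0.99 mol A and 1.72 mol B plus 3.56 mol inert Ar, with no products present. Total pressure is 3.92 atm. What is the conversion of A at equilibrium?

Let X = conversion of A (basis 0.99 mol A); extent of reaction ξ = 0.99X.
Species balance: n_A = 0.99 − 0.99X; n_B = 1.72 − 0.99X; n_E = 1.98X; n_I = 3.56 (inert).
n_T stays at 6.27 (no change in mole number).
Mole fractions y_i = n_i/n_T; K_p = p_E^2 / (p_A p_B) with p_i = y_i·P.
Setting this equal to 0.367 and taking the physical root (0 < X < 1) gives X = 0.303.

X = 0.303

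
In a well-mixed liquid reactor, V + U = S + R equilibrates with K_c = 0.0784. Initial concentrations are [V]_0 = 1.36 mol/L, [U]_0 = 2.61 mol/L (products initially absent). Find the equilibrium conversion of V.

Let X = conversion of V; extent ξ = 1.36·X mol/L.
Concentrations: [V] = 1.36 − 1.36X; [U] = 2.61 − 1.36X; [S] = 1.36X; [R] = 1.36X.
K_c = [S] [R] / ([V] [U]).
Equating to 0.0784: the physical root is X = 0.299.

X = 0.299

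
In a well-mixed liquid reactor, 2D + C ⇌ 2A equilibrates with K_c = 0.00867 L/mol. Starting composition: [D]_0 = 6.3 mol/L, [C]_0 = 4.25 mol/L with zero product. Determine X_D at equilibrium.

Let X = conversion of D; extent ξ = 6.3X/2 mol/L.
Concentrations: [D] = 6.3 − 6.3X; [C] = 4.25 − 3.15X; [A] = 6.3X.
K_c = [A]^2 / ([D]^2 [C]).
Solving K_c = 0.00867 for X ∈ (0,1): X = 0.153.

X = 0.153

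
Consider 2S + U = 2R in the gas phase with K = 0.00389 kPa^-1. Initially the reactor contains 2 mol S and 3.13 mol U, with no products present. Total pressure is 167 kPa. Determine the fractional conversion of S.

Take 2 mol S as basis and let X be its fractional conversion, so ξ = X.
At extent ξ: n_S = 2 − 2X; n_U = 3.13 − X; n_R = 2X.
Summing: n_T = 5.13 − X.
y_i = n_i/n_T, p_i = y_i·P. K = p_R^2 / (p_S^2 p_U).
Equating to 0.00389 kPa^-1 and solving on 0 < X < 1: X = 0.380.

X = 0.380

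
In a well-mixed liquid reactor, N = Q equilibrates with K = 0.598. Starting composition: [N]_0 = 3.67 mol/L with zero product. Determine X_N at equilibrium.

Let X = conversion of N; extent ξ = 3.67·X mol/L.
Concentrations: [N] = 3.67 − 3.67X; [Q] = 3.67X.
K = [Q] / ([N]).
Equating to 0.598: the physical root is X = 0.374.

X = 0.374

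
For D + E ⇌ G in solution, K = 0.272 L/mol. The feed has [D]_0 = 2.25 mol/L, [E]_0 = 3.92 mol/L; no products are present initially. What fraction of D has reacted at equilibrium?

X = 0.443

Let X = conversion of D; extent ξ = 2.25·X mol/L.
Concentrations: [D] = 2.25 − 2.25X; [E] = 3.92 − 2.25X; [G] = 2.25X.
K = [G] / ([D] [E]).
Setting equal to 0.272 and solving for X on (0,1) gives X = 0.443.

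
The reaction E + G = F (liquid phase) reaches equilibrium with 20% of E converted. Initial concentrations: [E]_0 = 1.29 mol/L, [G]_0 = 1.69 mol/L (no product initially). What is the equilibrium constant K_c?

K_c = 0.175 L/mol

Let X = conversion of E.
Concentrations: [E] = 1.29 − 1.29X; [G] = 1.69 − 1.29X; [F] = 1.29X.
At X = 0.2: [E] = 1.03, [G] = 1.43, [F] = 0.258.
K_c = [F] / ([E] [G]) = 0.175 L/mol.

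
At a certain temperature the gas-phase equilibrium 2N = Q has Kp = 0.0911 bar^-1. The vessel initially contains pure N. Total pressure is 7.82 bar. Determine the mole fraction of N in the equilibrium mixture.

Let X = conversion of N (basis 1 mol N); extent of reaction ξ = 0.5X.
At extent ξ: n_N = 1 − X; n_Q = 0.5X.
Summing: n_T = 1 − 0.5X.
y_i = n_i/n_T, p_i = y_i·P. Kp = p_Q / (p_N^2).
Equating to 0.0911 bar^-1 and solving on 0 < X < 1: X = 0.490.
Then n_N = 0.51, n_T = 0.755, so y_N = 0.675.

y_N = 0.675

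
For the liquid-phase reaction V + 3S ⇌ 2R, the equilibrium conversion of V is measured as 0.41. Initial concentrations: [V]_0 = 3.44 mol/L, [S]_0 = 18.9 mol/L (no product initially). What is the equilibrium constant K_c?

Let X = conversion of V.
Concentrations: [V] = 3.44 − 3.44X; [S] = 18.9 − 10.3X; [R] = 6.88X.
At X = 0.41: [V] = 2.03, [S] = 14.7, [R] = 2.82.
K_c = [R]^2 / ([V] [S]^3) = 0.00124 (mol/L)^-2.

K_c = 0.00124 (mol/L)^-2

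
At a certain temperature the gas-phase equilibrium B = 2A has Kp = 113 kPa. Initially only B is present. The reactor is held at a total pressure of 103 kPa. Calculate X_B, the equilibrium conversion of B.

X = 0.464

Basis: 1 mol B initially; let X = conversion of B. Extent ξ = X.
At extent ξ: n_B = 1 − X; n_A = 2X.
Total moles n_T = 1 + X.
Mole fractions y_i = n_i/n_T; Kp = p_A^2 / (p_B) with p_i = y_i·P.
Substituting and setting equal to 113 kPa gives a polynomial in X; the root in (0,1) is X = 0.464.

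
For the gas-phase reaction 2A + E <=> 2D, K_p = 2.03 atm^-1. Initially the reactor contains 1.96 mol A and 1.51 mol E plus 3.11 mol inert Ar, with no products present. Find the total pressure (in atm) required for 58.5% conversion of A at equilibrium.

Take 1.96 mol A as basis and let X be its fractional conversion, so ξ = 0.98X.
At extent ξ: n_A = 1.96 − 1.96X; n_E = 1.51 − 0.98X; n_D = 1.96X; n_I = 3.11 (inert).
Total moles n_T = 6.58 − 0.98X.
K_p = p_D^2 / (p_A^2 p_E) with p_i = (n_i/n_T)·P.
At X = 0.585: the mole-fraction product g(X) = Π y_i^ν_i = 12.74. Since K_p = g(X)·P^{-1}, P = (g/K_p)^(1/1) = (12.74/2.03)^(1/1) = 6.28 atm.

P = 6.28 atm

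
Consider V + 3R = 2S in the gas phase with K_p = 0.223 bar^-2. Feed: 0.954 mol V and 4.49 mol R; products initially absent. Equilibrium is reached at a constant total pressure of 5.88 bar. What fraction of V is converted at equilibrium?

Basis: 0.954 mol V initially; let X = conversion of V. Extent ξ = 0.954X.
Species balance: n_V = 0.954 − 0.954X; n_R = 4.49 − 2.86X; n_S = 1.91X.
Total moles n_T = 5.44 − 1.91X.
With p_i = (n_i/n_T)P, K_p = p_S^2 / (p_V p_R^3).
Equating to 0.223 bar^-2 and solving on 0 < X < 1: X = 0.714.

X = 0.714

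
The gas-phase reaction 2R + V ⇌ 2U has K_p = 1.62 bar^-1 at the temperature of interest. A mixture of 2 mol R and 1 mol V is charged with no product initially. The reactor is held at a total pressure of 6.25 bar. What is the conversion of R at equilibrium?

Basis: 2 mol R initially; let X = conversion of R. Extent ξ = X.
Mole table: n_R = 2 − 2X; n_V = 1 − X; n_U = 2X.
Summing: n_T = 3 − X.
With p_i = (n_i/n_T)P, K_p = p_U^2 / (p_R^2 p_V).
Substituting and setting equal to 1.62 bar^-1 gives a polynomial in X; the root in (0,1) is X = 0.572.

X = 0.572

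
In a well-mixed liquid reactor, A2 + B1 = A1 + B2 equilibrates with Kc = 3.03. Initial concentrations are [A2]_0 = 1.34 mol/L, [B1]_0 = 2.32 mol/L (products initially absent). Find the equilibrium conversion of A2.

Let X = conversion of A2; extent ξ = 1.34·X mol/L.
Concentrations: [A2] = 1.34 − 1.34X; [B1] = 2.32 − 1.34X; [A1] = 1.34X; [B2] = 1.34X.
Kc = [A1] [B2] / ([A2] [B1]).
This equals 3.03 at X = 0.785 (the root in 0 < X < 1).

X = 0.785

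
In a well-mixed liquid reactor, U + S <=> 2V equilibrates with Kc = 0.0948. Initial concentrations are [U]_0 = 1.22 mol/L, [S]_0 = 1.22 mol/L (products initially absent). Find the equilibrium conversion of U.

X = 0.133

Let X = conversion of U; extent ξ = 1.22·X mol/L.
Concentrations: [U] = 1.22 − 1.22X; [S] = 1.22 − 1.22X; [V] = 2.44X.
Kc = [V]^2 / ([U] [S]).
This equals 0.0948 at X = 0.133 (the root in 0 < X < 1).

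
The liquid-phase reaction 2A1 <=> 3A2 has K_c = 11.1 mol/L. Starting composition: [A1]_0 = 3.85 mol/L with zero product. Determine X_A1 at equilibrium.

X = 0.554

Let X = conversion of A1; extent ξ = 3.85X/2 mol/L.
Concentrations: [A1] = 3.85 − 3.85X; [A2] = 5.78X.
K_c = [A2]^3 / ([A1]^2).
Solving K_c = 11.1 for X ∈ (0,1): X = 0.554.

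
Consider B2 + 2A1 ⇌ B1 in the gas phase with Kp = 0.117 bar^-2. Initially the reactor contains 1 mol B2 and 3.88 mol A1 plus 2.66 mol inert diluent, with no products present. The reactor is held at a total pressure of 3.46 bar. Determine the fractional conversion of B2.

X = 0.245

Take 1 mol B2 as basis and let X be its fractional conversion, so ξ = X.
At extent ξ: n_B2 = 1 − X; n_A1 = 3.88 − 2X; n_B1 = X; n_I = 2.66 (inert).
n_T = Σnᵢ = 7.54 − 2X.
With p_i = (n_i/n_T)P, Kp = p_B1 / (p_B2 p_A1^2).
Setting this equal to 0.117 bar^-2 and taking the physical root (0 < X < 1) gives X = 0.245.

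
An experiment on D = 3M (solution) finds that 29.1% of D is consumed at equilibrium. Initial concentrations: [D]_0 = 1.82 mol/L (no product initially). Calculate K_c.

Let X = conversion of D.
Concentrations: [D] = 1.82 − 1.82X; [M] = 5.46X.
At X = 0.291: [D] = 1.29, [M] = 1.59.
K_c = [M]^3 / ([D]) = 3.11 (mol/L)^2.

K_c = 3.11 (mol/L)^2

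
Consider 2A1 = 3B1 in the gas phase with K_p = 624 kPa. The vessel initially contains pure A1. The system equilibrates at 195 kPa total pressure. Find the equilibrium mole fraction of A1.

Take 1 mol A1 as basis and let X be its fractional conversion, so ξ = 0.5X.
At extent ξ: n_A1 = 1 − X; n_B1 = 1.5X.
n_T = Σnᵢ = 1 + 0.5X.
With p_i = (n_i/n_T)P, K_p = p_B1^3 / (p_A1^2).
Substituting and setting equal to 624 kPa gives a polynomial in X; the root in (0,1) is X = 0.591.
Then n_A1 = 0.409, n_T = 1.3, so y_A1 = 0.316.

y_A1 = 0.316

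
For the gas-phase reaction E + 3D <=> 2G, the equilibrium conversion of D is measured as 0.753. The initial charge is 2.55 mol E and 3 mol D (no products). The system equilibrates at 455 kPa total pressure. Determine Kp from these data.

Kp = 0.000245 kPa^-2

Let X = conversion of D (basis 3 mol D); extent of reaction ξ = X.
Species balance: n_E = 2.55 − X; n_D = 3 − 3X; n_G = 2X.
n_T = Σnᵢ = 5.55 − 2X.
At X = 0.753: n_E = 1.8, n_D = 0.741, n_G = 1.51, n_T = 4.04.
p_i = (n_i/n_T)·P. Kp = p_G^2 / (p_E p_D^3) = 0.000245 kPa^-2.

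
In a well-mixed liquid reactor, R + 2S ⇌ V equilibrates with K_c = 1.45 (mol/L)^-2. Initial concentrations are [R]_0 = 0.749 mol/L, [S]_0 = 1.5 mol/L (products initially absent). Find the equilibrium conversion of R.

Let X = conversion of R; extent ξ = 0.749·X mol/L.
Concentrations: [R] = 0.749 − 0.749X; [S] = 1.5 − 1.5X; [V] = 0.749X.
K_c = [V] / ([R] [S]^2).
Equating to 1.45 (mol/L)^-2: the physical root is X = 0.475.

X = 0.475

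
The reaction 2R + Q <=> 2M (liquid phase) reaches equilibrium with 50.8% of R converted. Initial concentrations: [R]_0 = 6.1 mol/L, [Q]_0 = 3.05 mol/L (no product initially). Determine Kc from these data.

Kc = 0.71 L/mol

Let X = conversion of R.
Concentrations: [R] = 6.1 − 6.1X; [Q] = 3.05 − 3.05X; [M] = 6.1X.
At X = 0.508: [R] = 3, [Q] = 1.5, [M] = 3.1.
Kc = [M]^2 / ([R]^2 [Q]) = 0.71 L/mol.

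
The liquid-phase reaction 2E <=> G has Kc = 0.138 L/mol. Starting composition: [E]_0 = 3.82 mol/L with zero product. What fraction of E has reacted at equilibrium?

X = 0.391

Let X = conversion of E; extent ξ = 3.82X/2 mol/L.
Concentrations: [E] = 3.82 − 3.82X; [G] = 1.91X.
Kc = [G] / ([E]^2).
Equating to 0.138 L/mol: the physical root is X = 0.391.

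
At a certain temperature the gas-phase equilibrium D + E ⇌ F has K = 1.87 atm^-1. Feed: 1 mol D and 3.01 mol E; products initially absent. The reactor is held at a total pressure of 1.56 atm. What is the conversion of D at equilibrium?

X = 0.671

Take 1 mol D as basis and let X be its fractional conversion, so ξ = X.
At extent ξ: n_D = 1 − X; n_E = 3.01 − X; n_F = X.
n_T = Σnᵢ = 4.01 − X.
Mole fractions y_i = n_i/n_T; K = p_F / (p_D p_E) with p_i = y_i·P.
Equating to 1.87 atm^-1 and solving on 0 < X < 1: X = 0.671.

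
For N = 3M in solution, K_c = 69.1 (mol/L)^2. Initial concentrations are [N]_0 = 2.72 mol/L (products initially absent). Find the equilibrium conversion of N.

X = 0.541

Let X = conversion of N; extent ξ = 2.72·X mol/L.
Concentrations: [N] = 2.72 − 2.72X; [M] = 8.16X.
K_c = [M]^3 / ([N]).
This equals 69.1 at X = 0.541 (the root in 0 < X < 1).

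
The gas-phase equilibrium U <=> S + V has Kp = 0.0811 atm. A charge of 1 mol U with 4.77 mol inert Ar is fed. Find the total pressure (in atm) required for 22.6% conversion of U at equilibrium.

P = 7.37 atm

Let X = conversion of U (basis 1 mol U); extent of reaction ξ = X.
Moles: n_U = 1 − X; n_S = X; n_V = X; n_I = 4.77 (inert).
n_T = Σnᵢ = 5.77 + X.
Kp = p_S p_V / (p_U) with p_i = (n_i/n_T)·P.
At X = 0.226: the mole-fraction product g(X) = Π y_i^ν_i = 0.01101. Since Kp = g(X)·P^{1}, P = (Kp/g)^(1/1) = (0.0811/0.01101)^(1/1) = 7.37 atm.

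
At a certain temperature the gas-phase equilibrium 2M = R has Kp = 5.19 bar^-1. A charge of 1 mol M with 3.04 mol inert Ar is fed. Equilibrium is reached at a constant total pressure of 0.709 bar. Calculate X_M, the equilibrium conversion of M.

Basis: 1 mol M initially; let X = conversion of M. Extent ξ = 0.5X.
Mole table: n_M = 1 − X; n_R = 0.5X; n_I = 3.04 (inert).
n_T = Σnᵢ = 4.04 − 0.5X.
With p_i = (n_i/n_T)P, Kp = p_R / (p_M^2).
Equating to 5.19 bar^-1 and solving on 0 < X < 1: X = 0.495.

X = 0.495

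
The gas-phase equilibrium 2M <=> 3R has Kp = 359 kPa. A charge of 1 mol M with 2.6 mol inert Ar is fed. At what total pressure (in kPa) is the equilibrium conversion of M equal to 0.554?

P = 482 kPa

Basis: 1 mol M initially; let X = conversion of M. Extent ξ = 0.5X.
At extent ξ: n_M = 1 − X; n_R = 1.5X; n_I = 2.6 (inert).
Total moles n_T = 3.6 + 0.5X.
Kp = p_R^3 / (p_M^2) with p_i = (n_i/n_T)·P.
At X = 0.554: the mole-fraction product g(X) = Π y_i^ν_i = 0.7441. Since Kp = g(X)·P^{1}, P = (Kp/g)^(1/1) = (359/0.7441)^(1/1) = 482 kPa.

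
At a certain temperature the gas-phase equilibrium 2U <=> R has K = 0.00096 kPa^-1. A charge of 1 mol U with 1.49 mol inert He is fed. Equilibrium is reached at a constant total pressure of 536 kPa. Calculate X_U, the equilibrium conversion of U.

X = 0.247

Take 1 mol U as basis and let X be its fractional conversion, so ξ = 0.5X.
Species balance: n_U = 1 − X; n_R = 0.5X; n_I = 1.49 (inert).
Summing: n_T = 2.49 − 0.5X.
y_i = n_i/n_T, p_i = y_i·P. K = p_R / (p_U^2).
Equating to 0.00096 kPa^-1 and solving on 0 < X < 1: X = 0.247.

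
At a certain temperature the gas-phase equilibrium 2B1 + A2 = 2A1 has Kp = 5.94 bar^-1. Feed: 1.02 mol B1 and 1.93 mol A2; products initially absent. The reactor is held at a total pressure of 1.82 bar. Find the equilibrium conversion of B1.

X = 0.719

Take 1.02 mol B1 as basis and let X be its fractional conversion, so ξ = 0.51X.
Species balance: n_B1 = 1.02 − 1.02X; n_A2 = 1.93 − 0.51X; n_A1 = 1.02X.
Total moles n_T = 2.95 − 0.51X.
y_i = n_i/n_T, p_i = y_i·P. Kp = p_A1^2 / (p_B1^2 p_A2).
Equating to 5.94 bar^-1 and solving on 0 < X < 1: X = 0.719.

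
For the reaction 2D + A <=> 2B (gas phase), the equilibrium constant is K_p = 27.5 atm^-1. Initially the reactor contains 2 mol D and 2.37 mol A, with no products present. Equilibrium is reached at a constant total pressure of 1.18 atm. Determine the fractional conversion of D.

X = 0.791

Let X = conversion of D (basis 2 mol D); extent of reaction ξ = X.
Mole table: n_D = 2 − 2X; n_A = 2.37 − X; n_B = 2X.
n_T = Σnᵢ = 4.37 − X.
y_i = n_i/n_T, p_i = y_i·P. K_p = p_B^2 / (p_D^2 p_A).
This yields a degree-3 equation in X; solving on (0,1), X = 0.791.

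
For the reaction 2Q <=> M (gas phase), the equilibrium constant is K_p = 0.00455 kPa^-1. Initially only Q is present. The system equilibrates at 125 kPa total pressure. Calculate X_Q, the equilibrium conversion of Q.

Take 1 mol Q as basis and let X be its fractional conversion, so ξ = 0.5X.
Moles: n_Q = 1 − X; n_M = 0.5X.
Total moles n_T = 1 − 0.5X.
y_i = n_i/n_T, p_i = y_i·P. K_p = p_M / (p_Q^2).
Setting this equal to 0.00455 kPa^-1 and taking the physical root (0 < X < 1) gives X = 0.447.

X = 0.447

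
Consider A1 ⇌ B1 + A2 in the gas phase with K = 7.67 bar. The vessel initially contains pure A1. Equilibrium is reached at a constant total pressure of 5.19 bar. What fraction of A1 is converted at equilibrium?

X = 0.772

Let X = conversion of A1 (basis 1 mol A1); extent of reaction ξ = X.
Moles: n_A1 = 1 − X; n_B1 = X; n_A2 = X.
Total moles n_T = 1 + X.
Mole fractions y_i = n_i/n_T; K = p_B1 p_A2 / (p_A1) with p_i = y_i·P.
This yields a degree-2 equation in X; solving on (0,1), X = 0.772.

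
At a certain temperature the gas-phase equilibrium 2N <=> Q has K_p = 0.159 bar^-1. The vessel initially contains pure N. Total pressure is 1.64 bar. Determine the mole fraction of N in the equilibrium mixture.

y_N = 0.823

Basis: 1 mol N initially; let X = conversion of N. Extent ξ = 0.5X.
Mole table: n_N = 1 − X; n_Q = 0.5X.
Total moles n_T = 1 − 0.5X.
y_i = n_i/n_T, p_i = y_i·P. K_p = p_Q / (p_N^2).
Equating to 0.159 bar^-1 and solving on 0 < X < 1: X = 0.300.
Then n_N = 0.7, n_T = 0.85, so y_N = 0.823.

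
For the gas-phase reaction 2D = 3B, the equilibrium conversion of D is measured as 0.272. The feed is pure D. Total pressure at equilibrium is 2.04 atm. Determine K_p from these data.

K_p = 0.23 atm

Let X = conversion of D (basis 1 mol D); extent of reaction ξ = 0.5X.
Species balance: n_D = 1 − X; n_B = 1.5X.
n_T = Σnᵢ = 1 + 0.5X.
At X = 0.272: n_D = 0.728, n_B = 0.408, n_T = 1.14.
p_i = (n_i/n_T)·P. K_p = p_B^3 / (p_D^2) = 0.23 atm.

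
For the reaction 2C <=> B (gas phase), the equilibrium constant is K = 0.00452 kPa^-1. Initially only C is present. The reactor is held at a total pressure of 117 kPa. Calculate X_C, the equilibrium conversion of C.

X = 0.433

Basis: 1 mol C initially; let X = conversion of C. Extent ξ = 0.5X.
Mole table: n_C = 1 − X; n_B = 0.5X.
n_T = Σnᵢ = 1 − 0.5X.
y_i = n_i/n_T, p_i = y_i·P. K = p_B / (p_C^2).
This yields a degree-2 equation in X; solving on (0,1), X = 0.433.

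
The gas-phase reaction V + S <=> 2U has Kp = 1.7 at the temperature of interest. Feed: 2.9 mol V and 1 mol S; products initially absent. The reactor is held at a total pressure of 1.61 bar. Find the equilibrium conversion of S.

X = 0.613

Take 1 mol S as basis and let X be its fractional conversion, so ξ = X.
Species balance: n_V = 2.9 − X; n_S = 1 − X; n_U = 2X.
Since Δν = 0, n_T = 3.9 throughout.
With p_i = (n_i/n_T)P, Kp = p_U^2 / (p_V p_S).
Setting this equal to 1.7 and taking the physical root (0 < X < 1) gives X = 0.613.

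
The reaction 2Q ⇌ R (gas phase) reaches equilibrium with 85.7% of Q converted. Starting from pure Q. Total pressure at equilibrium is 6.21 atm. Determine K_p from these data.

K_p = 1.93 atm^-1

Take 1 mol Q as basis and let X be its fractional conversion, so ξ = 0.5X.
Moles: n_Q = 1 − X; n_R = 0.5X.
Summing: n_T = 1 − 0.5X.
At X = 0.857: n_Q = 0.143, n_R = 0.428, n_T = 0.572.
p_i = (n_i/n_T)·P. K_p = p_R / (p_Q^2) = 1.93 atm^-1.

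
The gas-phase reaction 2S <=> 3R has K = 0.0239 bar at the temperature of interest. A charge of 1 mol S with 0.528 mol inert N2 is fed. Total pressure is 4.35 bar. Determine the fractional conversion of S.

X = 0.126

Let X = conversion of S (basis 1 mol S); extent of reaction ξ = 0.5X.
At extent ξ: n_S = 1 − X; n_R = 1.5X; n_I = 0.528 (inert).
Summing: n_T = 1.53 + 0.5X.
Mole fractions y_i = n_i/n_T; K = p_R^3 / (p_S^2) with p_i = y_i·P.
Setting this equal to 0.0239 bar and taking the physical root (0 < X < 1) gives X = 0.126.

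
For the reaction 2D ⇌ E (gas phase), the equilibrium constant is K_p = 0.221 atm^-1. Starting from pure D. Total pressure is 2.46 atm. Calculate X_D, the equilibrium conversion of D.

X = 0.439

Let X = conversion of D (basis 1 mol D); extent of reaction ξ = 0.5X.
At extent ξ: n_D = 1 − X; n_E = 0.5X.
Total moles n_T = 1 − 0.5X.
y_i = n_i/n_T, p_i = y_i·P. K_p = p_E / (p_D^2).
Equating to 0.221 atm^-1 and solving on 0 < X < 1: X = 0.439.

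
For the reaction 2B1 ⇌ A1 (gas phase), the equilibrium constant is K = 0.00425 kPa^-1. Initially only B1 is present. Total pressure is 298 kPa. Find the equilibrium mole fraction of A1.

Take 1 mol B1 as basis and let X be its fractional conversion, so ξ = 0.5X.
Mole table: n_B1 = 1 − X; n_A1 = 0.5X.
Summing: n_T = 1 − 0.5X.
y_i = n_i/n_T, p_i = y_i·P. K = p_A1 / (p_B1^2).
Equating to 0.00425 kPa^-1 and solving on 0 < X < 1: X = 0.594.
Then n_A1 = 0.297, n_T = 0.703, so y_A1 = 0.422.

y_A1 = 0.422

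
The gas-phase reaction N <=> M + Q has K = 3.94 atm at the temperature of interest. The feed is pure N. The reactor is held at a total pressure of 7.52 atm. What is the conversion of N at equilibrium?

X = 0.586

Basis: 1 mol N initially; let X = conversion of N. Extent ξ = X.
Moles: n_N = 1 − X; n_M = X; n_Q = X.
n_T = Σnᵢ = 1 + X.
Mole fractions y_i = n_i/n_T; K = p_M p_Q / (p_N) with p_i = y_i·P.
This yields a degree-2 equation in X; solving on (0,1), X = 0.586.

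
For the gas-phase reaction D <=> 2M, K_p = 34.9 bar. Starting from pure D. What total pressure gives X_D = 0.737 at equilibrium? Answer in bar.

Basis: 1 mol D initially; let X = conversion of D. Extent ξ = X.
Species balance: n_D = 1 − X; n_M = 2X.
Summing: n_T = 1 + X.
K_p = p_M^2 / (p_D) with p_i = (n_i/n_T)·P.
At X = 0.737: the mole-fraction product g(X) = Π y_i^ν_i = 4.756. Since K_p = g(X)·P^{1}, P = (K_p/g)^(1/1) = (34.9/4.756)^(1/1) = 7.34 bar.

P = 7.34 bar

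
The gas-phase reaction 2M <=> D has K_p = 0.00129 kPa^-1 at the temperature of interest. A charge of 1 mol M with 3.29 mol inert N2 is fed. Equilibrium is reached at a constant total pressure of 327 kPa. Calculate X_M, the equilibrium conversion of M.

Let X = conversion of M (basis 1 mol M); extent of reaction ξ = 0.5X.
Species balance: n_M = 1 − X; n_D = 0.5X; n_I = 3.29 (inert).
Summing: n_T = 4.29 − 0.5X.
y_i = n_i/n_T, p_i = y_i·P. K_p = p_D / (p_M^2).
Setting this equal to 0.00129 kPa^-1 and taking the physical root (0 < X < 1) gives X = 0.146.

X = 0.146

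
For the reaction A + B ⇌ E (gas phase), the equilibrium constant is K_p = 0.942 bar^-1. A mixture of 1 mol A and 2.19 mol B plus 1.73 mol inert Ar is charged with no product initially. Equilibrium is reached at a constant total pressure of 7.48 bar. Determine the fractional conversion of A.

X = 0.712

Let X = conversion of A (basis 1 mol A); extent of reaction ξ = X.
Species balance: n_A = 1 − X; n_B = 2.19 − X; n_E = X; n_I = 1.73 (inert).
n_T = Σnᵢ = 4.92 − X.
y_i = n_i/n_T, p_i = y_i·P. K_p = p_E / (p_A p_B).
Equating to 0.942 bar^-1 and solving on 0 < X < 1: X = 0.712.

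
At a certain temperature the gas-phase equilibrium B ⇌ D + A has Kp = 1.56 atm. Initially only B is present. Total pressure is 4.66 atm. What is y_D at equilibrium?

Let X = conversion of B (basis 1 mol B); extent of reaction ξ = X.
Moles: n_B = 1 − X; n_D = X; n_A = X.
n_T = Σnᵢ = 1 + X.
Mole fractions y_i = n_i/n_T; Kp = p_D p_A / (p_B) with p_i = y_i·P.
This yields a degree-2 equation in X; solving on (0,1), X = 0.501.
Then n_D = 0.501, n_T = 1.5, so y_D = 0.334.

y_D = 0.334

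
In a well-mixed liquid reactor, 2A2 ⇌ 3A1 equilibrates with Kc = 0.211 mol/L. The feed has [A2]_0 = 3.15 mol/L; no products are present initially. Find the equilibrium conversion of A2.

X = 0.228

Let X = conversion of A2; extent ξ = 3.15X/2 mol/L.
Concentrations: [A2] = 3.15 − 3.15X; [A1] = 4.72X.
Kc = [A1]^3 / ([A2]^2).
Equating to 0.211 mol/L: the physical root is X = 0.228.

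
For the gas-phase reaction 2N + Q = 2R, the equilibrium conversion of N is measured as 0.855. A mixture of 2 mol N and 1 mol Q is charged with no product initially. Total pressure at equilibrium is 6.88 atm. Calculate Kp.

Take 2 mol N as basis and let X be its fractional conversion, so ξ = X.
At extent ξ: n_N = 2 − 2X; n_Q = 1 − X; n_R = 2X.
n_T = Σnᵢ = 3 − X.
At X = 0.855: n_N = 0.29, n_Q = 0.145, n_R = 1.71, n_T = 2.15.
p_i = (n_i/n_T)·P. Kp = p_R^2 / (p_N^2 p_Q) = 74.8 atm^-1.

Kp = 74.8 atm^-1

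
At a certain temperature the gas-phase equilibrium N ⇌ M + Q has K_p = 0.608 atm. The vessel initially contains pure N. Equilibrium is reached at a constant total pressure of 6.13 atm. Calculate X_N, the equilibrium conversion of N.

Let X = conversion of N (basis 1 mol N); extent of reaction ξ = X.
Mole table: n_N = 1 − X; n_M = X; n_Q = X.
n_T = Σnᵢ = 1 + X.
y_i = n_i/n_T, p_i = y_i·P. K_p = p_M p_Q / (p_N).
Setting this equal to 0.608 atm and taking the physical root (0 < X < 1) gives X = 0.300.

X = 0.300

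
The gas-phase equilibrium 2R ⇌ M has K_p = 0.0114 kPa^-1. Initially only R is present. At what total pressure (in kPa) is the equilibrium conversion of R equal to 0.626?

Basis: 1 mol R initially; let X = conversion of R. Extent ξ = 0.5X.
Mole table: n_R = 1 − X; n_M = 0.5X.
n_T = Σnᵢ = 1 − 0.5X.
K_p = p_M / (p_R^2) with p_i = (n_i/n_T)·P.
At X = 0.626: the mole-fraction product g(X) = Π y_i^ν_i = 1.537. Since K_p = g(X)·P^{-1}, P = (g/K_p)^(1/1) = (1.537/0.0114)^(1/1) = 135 kPa.

P = 135 kPa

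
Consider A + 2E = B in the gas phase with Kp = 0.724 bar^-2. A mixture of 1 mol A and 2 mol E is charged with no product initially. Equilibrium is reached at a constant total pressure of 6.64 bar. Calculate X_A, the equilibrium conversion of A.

Let X = conversion of A (basis 1 mol A); extent of reaction ξ = X.
Species balance: n_A = 1 − X; n_E = 2 − 2X; n_B = X.
n_T = Σnᵢ = 3 − 2X.
With p_i = (n_i/n_T)P, Kp = p_B / (p_A p_E^2).
Setting this equal to 0.724 bar^-2 and taking the physical root (0 < X < 1) gives X = 0.765.

X = 0.765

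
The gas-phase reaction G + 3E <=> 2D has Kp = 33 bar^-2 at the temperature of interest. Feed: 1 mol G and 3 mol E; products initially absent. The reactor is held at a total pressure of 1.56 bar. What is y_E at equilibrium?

y_E = 0.329

Take 1 mol G as basis and let X be its fractional conversion, so ξ = X.
At extent ξ: n_G = 1 − X; n_E = 3 − 3X; n_D = 2X.
n_T = Σnᵢ = 4 − 2X.
y_i = n_i/n_T, p_i = y_i·P. Kp = p_D^2 / (p_G p_E^3).
Equating to 33 bar^-2 and solving on 0 < X < 1: X = 0.719.
Then n_E = 0.844, n_T = 2.56, so y_E = 0.329.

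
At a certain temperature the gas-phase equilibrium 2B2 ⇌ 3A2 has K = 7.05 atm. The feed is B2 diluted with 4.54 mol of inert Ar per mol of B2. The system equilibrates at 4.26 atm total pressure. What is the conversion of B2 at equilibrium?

X = 0.674

Let X = conversion of B2 (basis 1 mol B2); extent of reaction ξ = 0.5X.
Mole table: n_B2 = 1 − X; n_A2 = 1.5X; n_I = 4.54 (inert).
n_T = Σnᵢ = 5.54 + 0.5X.
With p_i = (n_i/n_T)P, K = p_A2^3 / (p_B2^2).
Setting this equal to 7.05 atm and taking the physical root (0 < X < 1) gives X = 0.674.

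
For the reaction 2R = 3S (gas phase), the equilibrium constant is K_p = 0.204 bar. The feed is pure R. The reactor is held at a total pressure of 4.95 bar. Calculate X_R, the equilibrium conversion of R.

Let X = conversion of R (basis 1 mol R); extent of reaction ξ = 0.5X.
Mole table: n_R = 1 − X; n_S = 1.5X.
n_T = Σnᵢ = 1 + 0.5X.
With p_i = (n_i/n_T)P, K_p = p_S^3 / (p_R^2).
This yields a degree-3 equation in X; solving on (0,1), X = 0.204.

X = 0.204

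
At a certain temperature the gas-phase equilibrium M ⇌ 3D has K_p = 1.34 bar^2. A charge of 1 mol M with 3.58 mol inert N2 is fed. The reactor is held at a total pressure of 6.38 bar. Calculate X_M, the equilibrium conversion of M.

X = 0.285

Take 1 mol M as basis and let X be its fractional conversion, so ξ = X.
Species balance: n_M = 1 − X; n_D = 3X; n_I = 3.58 (inert).
Summing: n_T = 4.58 + 2X.
y_i = n_i/n_T, p_i = y_i·P. K_p = p_D^3 / (p_M).
Equating to 1.34 bar^2 and solving on 0 < X < 1: X = 0.285.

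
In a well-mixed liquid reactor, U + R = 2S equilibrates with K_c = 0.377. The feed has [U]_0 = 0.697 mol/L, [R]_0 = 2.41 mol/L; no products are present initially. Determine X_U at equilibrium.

Let X = conversion of U; extent ξ = 0.697·X mol/L.
Concentrations: [U] = 0.697 − 0.697X; [R] = 2.41 − 0.697X; [S] = 1.39X.
K_c = [S]^2 / ([U] [R]).
Setting equal to 0.377 and solving for X on (0,1) gives X = 0.411.

X = 0.411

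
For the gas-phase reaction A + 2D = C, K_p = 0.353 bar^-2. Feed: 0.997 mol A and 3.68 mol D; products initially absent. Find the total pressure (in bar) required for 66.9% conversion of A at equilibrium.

P = 3.41 bar

Take 0.997 mol A as basis and let X be its fractional conversion, so ξ = 0.997X.
At extent ξ: n_A = 0.997 − 0.997X; n_D = 3.68 − 1.99X; n_C = 0.997X.
Summing: n_T = 4.68 − 1.99X.
K_p = p_C / (p_A p_D^2) with p_i = (n_i/n_T)·P.
At X = 0.669: the mole-fraction product g(X) = Π y_i^ν_i = 4.104. Since K_p = g(X)·P^{-2}, P = (g/K_p)^(1/2) = (4.104/0.353)^(1/2) = 3.41 bar.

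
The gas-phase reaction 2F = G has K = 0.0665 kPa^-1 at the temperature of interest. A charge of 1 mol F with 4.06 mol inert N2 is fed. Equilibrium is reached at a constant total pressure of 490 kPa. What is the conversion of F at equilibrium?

Basis: 1 mol F initially; let X = conversion of F. Extent ξ = 0.5X.
At extent ξ: n_F = 1 − X; n_G = 0.5X; n_I = 4.06 (inert).
Summing: n_T = 5.06 − 0.5X.
y_i = n_i/n_T, p_i = y_i·P. K = p_G / (p_F^2).
Setting this equal to 0.0665 kPa^-1 and taking the physical root (0 < X < 1) gives X = 0.766.

X = 0.766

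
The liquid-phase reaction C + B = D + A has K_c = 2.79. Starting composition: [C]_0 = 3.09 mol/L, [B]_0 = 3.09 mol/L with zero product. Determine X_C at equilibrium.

Let X = conversion of C; extent ξ = 3.09·X mol/L.
Concentrations: [C] = 3.09 − 3.09X; [B] = 3.09 − 3.09X; [D] = 3.09X; [A] = 3.09X.
K_c = [D] [A] / ([C] [B]).
Setting equal to 2.79 and solving for X on (0,1) gives X = 0.626.

X = 0.626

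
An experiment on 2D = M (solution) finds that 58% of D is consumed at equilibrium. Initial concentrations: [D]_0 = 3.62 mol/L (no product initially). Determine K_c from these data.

Let X = conversion of D.
Concentrations: [D] = 3.62 − 3.62X; [M] = 1.81X.
At X = 0.58: [D] = 1.52, [M] = 1.05.
K_c = [M] / ([D]^2) = 0.454 L/mol.

K_c = 0.454 L/mol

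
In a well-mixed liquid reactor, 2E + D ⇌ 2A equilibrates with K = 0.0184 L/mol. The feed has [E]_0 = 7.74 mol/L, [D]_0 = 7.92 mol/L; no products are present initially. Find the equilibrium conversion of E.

Let X = conversion of E; extent ξ = 7.74X/2 mol/L.
Concentrations: [E] = 7.74 − 7.74X; [D] = 7.92 − 3.87X; [A] = 7.74X.
K = [A]^2 / ([E]^2 [D]).
This equals 0.0184 at X = 0.263 (the root in 0 < X < 1).

X = 0.263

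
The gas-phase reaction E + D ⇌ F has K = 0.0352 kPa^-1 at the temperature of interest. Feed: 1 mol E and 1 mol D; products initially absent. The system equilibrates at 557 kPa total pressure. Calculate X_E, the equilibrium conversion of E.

X = 0.780

Take 1 mol E as basis and let X be its fractional conversion, so ξ = X.
At extent ξ: n_E = 1 − X; n_D = 1 − X; n_F = X.
Summing: n_T = 2 − X.
y_i = n_i/n_T, p_i = y_i·P. K = p_F / (p_E p_D).
Substituting and setting equal to 0.0352 kPa^-1 gives a polynomial in X; the root in (0,1) is X = 0.780.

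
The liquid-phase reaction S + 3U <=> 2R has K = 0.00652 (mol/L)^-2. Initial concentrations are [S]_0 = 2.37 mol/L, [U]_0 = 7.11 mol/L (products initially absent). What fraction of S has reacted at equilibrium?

Let X = conversion of S; extent ξ = 2.37·X mol/L.
Concentrations: [S] = 2.37 − 2.37X; [U] = 7.11 − 7.11X; [R] = 4.74X.
K = [R]^2 / ([S] [U]^3).
This equals 0.00652 at X = 0.267 (the root in 0 < X < 1).

X = 0.267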